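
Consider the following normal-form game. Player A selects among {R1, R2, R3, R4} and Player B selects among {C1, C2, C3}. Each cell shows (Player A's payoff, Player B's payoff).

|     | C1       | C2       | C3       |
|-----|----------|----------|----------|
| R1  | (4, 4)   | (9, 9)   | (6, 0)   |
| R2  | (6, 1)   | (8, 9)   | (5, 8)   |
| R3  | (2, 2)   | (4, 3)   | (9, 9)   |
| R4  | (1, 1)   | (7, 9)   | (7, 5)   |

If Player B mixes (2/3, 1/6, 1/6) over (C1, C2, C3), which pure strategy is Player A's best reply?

R2

Player A's best reply maximizes expected payoff against the mix.
R1: (2/3)·4 + (1/6)·9 + (1/6)·6 = 31/6
R2: (2/3)·6 + (1/6)·8 + (1/6)·5 = 37/6
R3: (2/3)·2 + (1/6)·4 + (1/6)·9 = 7/2
R4: (2/3)·1 + (1/6)·7 + (1/6)·7 = 3
Highest expected payoff is 37/6, from R2.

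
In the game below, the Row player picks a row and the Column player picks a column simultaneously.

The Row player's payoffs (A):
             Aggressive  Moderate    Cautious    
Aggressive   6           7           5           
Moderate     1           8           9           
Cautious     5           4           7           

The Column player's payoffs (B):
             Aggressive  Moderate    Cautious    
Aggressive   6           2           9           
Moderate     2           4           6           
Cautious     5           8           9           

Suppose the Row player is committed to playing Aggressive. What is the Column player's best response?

With the Row player fixed at Aggressive, the Column player's payoffs are: Aggressive → 6, Moderate → 2, Cautious → 9.
The maximum is 9, achieved by Cautious.

Cautious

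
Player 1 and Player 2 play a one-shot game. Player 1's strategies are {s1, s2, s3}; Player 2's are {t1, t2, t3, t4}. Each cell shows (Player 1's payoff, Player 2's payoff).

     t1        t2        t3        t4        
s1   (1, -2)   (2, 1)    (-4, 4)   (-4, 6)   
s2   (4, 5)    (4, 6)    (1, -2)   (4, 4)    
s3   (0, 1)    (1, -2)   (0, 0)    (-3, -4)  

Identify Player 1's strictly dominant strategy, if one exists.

A strategy is strictly dominant if it gives Player 1 a strictly higher payoff than every other strategy, against every choice by the opponent.
s2 strictly dominates: vs t1: 4 > each of {1, 0}; vs t2: 4 > each of {2, 1}; vs t3: 1 > each of {-4, 0}; vs t4: 4 > each of {-4, -3}.

s2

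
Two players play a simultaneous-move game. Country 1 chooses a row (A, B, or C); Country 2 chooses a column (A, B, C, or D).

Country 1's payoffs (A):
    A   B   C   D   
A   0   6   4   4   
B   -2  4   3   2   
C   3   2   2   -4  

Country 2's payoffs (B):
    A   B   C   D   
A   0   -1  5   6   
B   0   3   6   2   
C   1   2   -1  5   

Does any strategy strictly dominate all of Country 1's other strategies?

None

A strategy is strictly dominant if it gives Country 1 a strictly higher payoff than every other strategy, against every choice by the opponent.
A is not dominant: against A, C gives 3 > 0.
B is not dominant: against A, A gives 0 > -2.
C is not dominant: against B, A gives 6 > 2.
No single strategy is best against every opponent action.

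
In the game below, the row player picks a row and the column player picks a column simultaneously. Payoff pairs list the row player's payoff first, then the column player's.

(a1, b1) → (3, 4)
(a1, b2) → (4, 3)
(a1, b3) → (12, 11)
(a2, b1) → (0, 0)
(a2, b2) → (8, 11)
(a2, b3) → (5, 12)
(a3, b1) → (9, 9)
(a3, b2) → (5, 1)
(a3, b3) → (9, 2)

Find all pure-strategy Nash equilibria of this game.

A profile is a Nash equilibrium when each player is best-responding to the other.
The row player's best responses — vs b1: a3 (payoff 9); vs b2: a2 (payoff 8); vs b3: a1 (payoff 12).
The column player's best responses — vs a1: b3 (payoff 11); vs a2: b3 (payoff 12); vs a3: b1 (payoff 9).
Mutual best responses occur at (a1, b3) and (a3, b1); at each, neither player gains by switching.

(a1, b3) and (a3, b1)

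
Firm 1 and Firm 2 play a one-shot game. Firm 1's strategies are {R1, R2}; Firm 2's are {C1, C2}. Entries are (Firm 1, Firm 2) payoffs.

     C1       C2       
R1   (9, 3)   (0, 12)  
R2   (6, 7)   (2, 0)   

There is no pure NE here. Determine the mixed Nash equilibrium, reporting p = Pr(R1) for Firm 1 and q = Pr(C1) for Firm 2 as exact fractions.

p = 7/16, q = 2/5

In a mixed NE each player is indifferent between their pure strategies, so the opponent's mix sets the indifference.
Firm 2 indifferent between C1 and C2: p·3 + (1−p)·7 = p·12 + (1−p)·0 ⟹ 7 + (-4)p = 0 + 12p ⟹ p = 7/16.
Firm 1 indifferent between R1 and R2: q·9 + (1−q)·0 = q·6 + (1−q)·2 ⟹ 0 + 9q = 2 + 4q ⟹ q = 2/5.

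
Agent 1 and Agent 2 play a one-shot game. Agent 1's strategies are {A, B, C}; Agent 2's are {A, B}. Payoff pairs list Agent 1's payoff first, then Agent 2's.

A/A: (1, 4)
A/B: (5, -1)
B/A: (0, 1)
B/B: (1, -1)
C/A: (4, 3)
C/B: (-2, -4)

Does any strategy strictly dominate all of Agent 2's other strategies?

A

Check whether one of Agent 2's strategies beats all alternatives regardless of what the opponent does.
A strictly dominates: vs A: 4 > -1; vs B: 1 > -1; vs C: 3 > -4.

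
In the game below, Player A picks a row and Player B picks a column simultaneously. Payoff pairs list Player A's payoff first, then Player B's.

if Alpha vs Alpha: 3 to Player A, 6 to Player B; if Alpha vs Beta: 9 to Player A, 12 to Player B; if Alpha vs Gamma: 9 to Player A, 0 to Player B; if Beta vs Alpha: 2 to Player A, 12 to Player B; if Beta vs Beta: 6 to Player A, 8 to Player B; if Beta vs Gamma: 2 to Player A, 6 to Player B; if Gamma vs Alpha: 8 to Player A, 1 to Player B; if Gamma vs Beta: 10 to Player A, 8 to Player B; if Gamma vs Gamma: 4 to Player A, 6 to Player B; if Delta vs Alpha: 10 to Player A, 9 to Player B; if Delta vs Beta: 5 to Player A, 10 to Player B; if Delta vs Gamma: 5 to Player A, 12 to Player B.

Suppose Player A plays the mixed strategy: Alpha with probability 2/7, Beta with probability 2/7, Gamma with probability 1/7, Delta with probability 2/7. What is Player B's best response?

Beta

Player B's best reply maximizes expected payoff against the mix.
Alpha: (2/7)·6 + (2/7)·12 + (1/7)·1 + (2/7)·9 = 55/7
Beta: (2/7)·12 + (2/7)·8 + (1/7)·8 + (2/7)·10 = 68/7
Gamma: (2/7)·0 + (2/7)·6 + (1/7)·6 + (2/7)·12 = 6
Highest expected payoff is 68/7, from Beta.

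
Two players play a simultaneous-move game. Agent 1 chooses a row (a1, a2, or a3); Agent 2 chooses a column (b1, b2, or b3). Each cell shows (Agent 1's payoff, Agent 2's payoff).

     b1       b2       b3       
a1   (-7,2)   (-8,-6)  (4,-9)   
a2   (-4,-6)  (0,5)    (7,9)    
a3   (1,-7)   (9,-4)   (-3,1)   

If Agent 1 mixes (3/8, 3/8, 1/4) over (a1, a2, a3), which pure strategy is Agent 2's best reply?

b3

Compute Agent 2's expected payoff from each pure strategy against the given mix.
b1: (3/8)·2 + (3/8)·(-6) + (1/4)·(-7) = -13/4
b2: (3/8)·(-6) + (3/8)·5 + (1/4)·(-4) = -11/8
b3: (3/8)·(-9) + (3/8)·9 + (1/4)·1 = 1/4
Highest expected payoff is 1/4, from b3.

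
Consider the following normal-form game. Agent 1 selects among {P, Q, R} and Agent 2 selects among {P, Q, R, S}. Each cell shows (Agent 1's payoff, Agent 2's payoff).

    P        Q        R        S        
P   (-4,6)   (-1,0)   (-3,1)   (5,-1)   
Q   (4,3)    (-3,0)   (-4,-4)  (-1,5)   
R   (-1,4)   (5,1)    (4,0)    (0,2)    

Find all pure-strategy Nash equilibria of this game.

There is no pure-strategy Nash equilibrium

Check mutual best responses: a cell is a NE iff neither player can gain by unilaterally deviating.
Agent 1's best responses — vs P: Q (payoff 4); vs Q: R (payoff 5); vs R: R (payoff 4); vs S: P (payoff 5).
Agent 2's best responses — vs P: P (payoff 6); vs Q: S (payoff 5); vs R: P (payoff 4).
No cell has both players best-responding. For instance, Agent 1's best reply to P is Q, but against Q Agent 2 prefers S over P.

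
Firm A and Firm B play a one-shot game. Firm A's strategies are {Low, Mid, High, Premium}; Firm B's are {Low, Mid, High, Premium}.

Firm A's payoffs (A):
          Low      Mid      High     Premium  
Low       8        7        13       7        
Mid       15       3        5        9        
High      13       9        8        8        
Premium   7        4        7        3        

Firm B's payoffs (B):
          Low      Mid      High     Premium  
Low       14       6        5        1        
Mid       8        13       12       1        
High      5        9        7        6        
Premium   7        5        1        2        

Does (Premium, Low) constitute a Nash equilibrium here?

No

Holding Firm B at Low: Firm A gets 7 from Premium but could get 15 by switching to Mid. Firm A has a profitable deviation.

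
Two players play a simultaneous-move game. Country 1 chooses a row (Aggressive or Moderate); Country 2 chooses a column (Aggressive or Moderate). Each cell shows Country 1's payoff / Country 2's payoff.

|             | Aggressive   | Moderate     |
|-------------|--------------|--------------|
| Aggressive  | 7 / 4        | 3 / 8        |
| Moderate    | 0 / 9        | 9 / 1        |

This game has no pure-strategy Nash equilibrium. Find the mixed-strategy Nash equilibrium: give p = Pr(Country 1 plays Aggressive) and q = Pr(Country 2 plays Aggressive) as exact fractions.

In a mixed NE each player is indifferent between their pure strategies, so the opponent's mix sets the indifference.
Country 2 indifferent between Aggressive and Moderate: p·4 + (1−p)·9 = p·8 + (1−p)·1 ⟹ 9 + (-5)p = 1 + 7p ⟹ p = 2/3.
Country 1 indifferent between Aggressive and Moderate: q·7 + (1−q)·3 = q·0 + (1−q)·9 ⟹ 3 + 4q = 9 + (-9)q ⟹ q = 6/13.

p = 2/3, q = 6/13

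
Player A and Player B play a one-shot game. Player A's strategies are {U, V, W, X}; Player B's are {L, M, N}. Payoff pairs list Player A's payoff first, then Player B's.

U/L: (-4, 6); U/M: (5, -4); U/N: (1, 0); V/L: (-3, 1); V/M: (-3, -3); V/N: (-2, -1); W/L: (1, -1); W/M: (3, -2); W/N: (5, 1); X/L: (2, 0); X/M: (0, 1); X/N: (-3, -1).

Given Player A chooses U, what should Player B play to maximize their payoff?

L

With Player A fixed at U, Player B's payoffs are: L → 6, M → -4, N → 0.
The maximum is 6, achieved by L.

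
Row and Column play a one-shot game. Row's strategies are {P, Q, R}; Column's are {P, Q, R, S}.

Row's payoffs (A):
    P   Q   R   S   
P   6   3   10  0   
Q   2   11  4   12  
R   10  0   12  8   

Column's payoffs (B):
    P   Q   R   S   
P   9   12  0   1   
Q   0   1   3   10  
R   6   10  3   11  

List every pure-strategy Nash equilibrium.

(Q, S)

A profile is a Nash equilibrium when each player is best-responding to the other.
Row's best responses — vs P: R (payoff 10); vs Q: Q (payoff 11); vs R: R (payoff 12); vs S: Q (payoff 12).
Column's best responses — vs P: Q (payoff 12); vs Q: S (payoff 10); vs R: S (payoff 11).
The only mutual best response is (Q, S); neither player gains by switching there.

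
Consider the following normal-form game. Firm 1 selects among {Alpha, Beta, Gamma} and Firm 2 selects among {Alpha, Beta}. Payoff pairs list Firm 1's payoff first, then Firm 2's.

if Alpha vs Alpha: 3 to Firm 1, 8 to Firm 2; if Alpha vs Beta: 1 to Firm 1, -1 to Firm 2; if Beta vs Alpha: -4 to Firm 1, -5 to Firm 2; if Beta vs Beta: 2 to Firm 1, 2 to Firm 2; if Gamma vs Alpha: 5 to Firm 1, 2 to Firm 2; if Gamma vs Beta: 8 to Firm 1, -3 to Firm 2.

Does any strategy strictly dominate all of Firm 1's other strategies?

A strategy is strictly dominant if it gives Firm 1 a strictly higher payoff than every other strategy, against every choice by the opponent.
Gamma strictly dominates: vs Alpha: 5 > each of {3, -4}; vs Beta: 8 > each of {1, 2}.

Gamma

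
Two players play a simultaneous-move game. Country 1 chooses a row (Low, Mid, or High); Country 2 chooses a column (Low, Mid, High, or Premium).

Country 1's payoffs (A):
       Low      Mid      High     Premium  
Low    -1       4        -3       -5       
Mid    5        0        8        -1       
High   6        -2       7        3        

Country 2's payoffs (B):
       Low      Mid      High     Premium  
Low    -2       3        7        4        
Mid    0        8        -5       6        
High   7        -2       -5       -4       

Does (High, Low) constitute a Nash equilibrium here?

Holding Country 2 at Low: Country 1 gets 6 from High, versus -1 from Low, 5 from Mid. No profitable deviation for Country 1.
Holding Country 1 at High: Country 2 gets 7 from Low, versus -2 from Mid, -5 from High, -4 from Premium. No profitable deviation for Country 2 either.

Yes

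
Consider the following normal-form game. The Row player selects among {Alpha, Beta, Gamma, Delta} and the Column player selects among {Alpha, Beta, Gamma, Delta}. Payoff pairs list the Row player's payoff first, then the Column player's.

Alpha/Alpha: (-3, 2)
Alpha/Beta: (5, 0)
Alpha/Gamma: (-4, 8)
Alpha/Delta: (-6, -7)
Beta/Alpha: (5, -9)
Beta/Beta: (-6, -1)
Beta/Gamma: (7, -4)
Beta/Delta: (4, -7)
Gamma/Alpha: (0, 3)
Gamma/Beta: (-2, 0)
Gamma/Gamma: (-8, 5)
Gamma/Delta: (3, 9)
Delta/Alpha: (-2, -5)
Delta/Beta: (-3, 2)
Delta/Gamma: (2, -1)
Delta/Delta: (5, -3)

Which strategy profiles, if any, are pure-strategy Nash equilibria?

Find each player's best response to every opponent strategy; NE are the intersections.
The Row player's best responses — vs Alpha: Beta (payoff 5); vs Beta: Alpha (payoff 5); vs Gamma: Beta (payoff 7); vs Delta: Delta (payoff 5).
The Column player's best responses — vs Alpha: Gamma (payoff 8); vs Beta: Beta (payoff -1); vs Gamma: Delta (payoff 9); vs Delta: Beta (payoff 2).
No cell has both players best-responding. For instance, the Row player's best reply to Beta is Alpha, but against Alpha the Column player prefers Gamma over Beta.

There is no pure-strategy Nash equilibrium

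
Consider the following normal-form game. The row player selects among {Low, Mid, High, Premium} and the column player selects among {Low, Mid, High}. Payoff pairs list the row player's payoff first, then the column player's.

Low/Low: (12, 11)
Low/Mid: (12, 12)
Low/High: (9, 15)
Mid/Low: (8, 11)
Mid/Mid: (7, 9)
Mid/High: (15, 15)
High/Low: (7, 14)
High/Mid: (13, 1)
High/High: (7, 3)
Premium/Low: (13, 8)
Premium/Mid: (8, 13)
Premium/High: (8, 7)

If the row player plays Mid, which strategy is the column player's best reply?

High

With the row player fixed at Mid, the column player's payoffs are: Low → 11, Mid → 9, High → 15.
The maximum is 15, achieved by High.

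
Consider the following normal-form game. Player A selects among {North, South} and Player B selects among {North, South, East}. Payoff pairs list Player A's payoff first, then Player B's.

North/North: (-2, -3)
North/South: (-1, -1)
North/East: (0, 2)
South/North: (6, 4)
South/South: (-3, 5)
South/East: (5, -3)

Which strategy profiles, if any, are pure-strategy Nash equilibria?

None

Check mutual best responses: a cell is a NE iff neither player can gain by unilaterally deviating.
Player A's best responses — vs North: South (payoff 6); vs South: North (payoff -1); vs East: South (payoff 5).
Player B's best responses — vs North: East (payoff 2); vs South: South (payoff 5).
No cell has both players best-responding. For instance, Player A's best reply to North is South, but against South Player B prefers South over North.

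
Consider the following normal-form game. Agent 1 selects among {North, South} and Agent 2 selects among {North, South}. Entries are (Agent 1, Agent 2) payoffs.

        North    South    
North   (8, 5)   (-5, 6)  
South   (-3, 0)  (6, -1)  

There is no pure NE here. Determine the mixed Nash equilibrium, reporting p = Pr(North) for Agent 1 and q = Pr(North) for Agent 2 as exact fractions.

Each player's mixing probability is pinned down by making the *other* player indifferent.
Agent 2 indifferent between North and South: p·5 + (1−p)·0 = p·6 + (1−p)·(-1) ⟹ 0 + 5p = (-1) + 7p ⟹ p = 1/2.
Agent 1 indifferent between North and South: q·8 + (1−q)·(-5) = q·(-3) + (1−q)·6 ⟹ (-5) + 13q = 6 + (-9)q ⟹ q = 1/2.

p = 1/2, q = 1/2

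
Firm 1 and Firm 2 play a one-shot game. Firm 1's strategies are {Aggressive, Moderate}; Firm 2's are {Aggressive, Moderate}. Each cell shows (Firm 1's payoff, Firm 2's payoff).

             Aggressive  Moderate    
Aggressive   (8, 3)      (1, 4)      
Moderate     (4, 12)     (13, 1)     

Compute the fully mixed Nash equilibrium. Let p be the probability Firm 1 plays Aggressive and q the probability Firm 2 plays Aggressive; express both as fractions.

In a mixed NE each player is indifferent between their pure strategies, so the opponent's mix sets the indifference.
Firm 2 indifferent between Aggressive and Moderate: p·3 + (1−p)·12 = p·4 + (1−p)·1 ⟹ 12 + (-9)p = 1 + 3p ⟹ p = 11/12.
Firm 1 indifferent between Aggressive and Moderate: q·8 + (1−q)·1 = q·4 + (1−q)·13 ⟹ 1 + 7q = 13 + (-9)q ⟹ q = 3/4.

p = 11/12, q = 3/4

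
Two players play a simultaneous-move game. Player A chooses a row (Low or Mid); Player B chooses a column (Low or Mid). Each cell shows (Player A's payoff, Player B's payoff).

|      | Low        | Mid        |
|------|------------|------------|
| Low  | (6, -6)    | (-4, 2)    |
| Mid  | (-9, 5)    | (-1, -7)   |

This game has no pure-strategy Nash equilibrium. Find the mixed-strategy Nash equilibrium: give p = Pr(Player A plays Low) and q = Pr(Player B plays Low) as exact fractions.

Each player's mixing probability is pinned down by making the *other* player indifferent.
Player B indifferent between Low and Mid: p·(-6) + (1−p)·5 = p·2 + (1−p)·(-7) ⟹ 5 + (-11)p = (-7) + 9p ⟹ p = 3/5.
Player A indifferent between Low and Mid: q·6 + (1−q)·(-4) = q·(-9) + (1−q)·(-1) ⟹ (-4) + 10q = (-1) + (-8)q ⟹ q = 1/6.

p = 3/5, q = 1/6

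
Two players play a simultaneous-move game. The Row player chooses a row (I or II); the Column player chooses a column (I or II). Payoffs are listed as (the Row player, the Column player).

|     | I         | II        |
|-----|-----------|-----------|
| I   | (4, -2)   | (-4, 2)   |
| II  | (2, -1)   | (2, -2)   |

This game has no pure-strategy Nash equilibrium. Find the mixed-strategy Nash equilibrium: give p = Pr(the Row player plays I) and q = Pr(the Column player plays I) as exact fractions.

p = 1/5, q = 3/4

Each player's mixing probability is pinned down by making the *other* player indifferent.
The Column player indifferent between I and II: p·(-2) + (1−p)·(-1) = p·2 + (1−p)·(-2) ⟹ (-1) + (-1)p = (-2) + 4p ⟹ p = 1/5.
The Row player indifferent between I and II: q·4 + (1−q)·(-4) = q·2 + (1−q)·2 ⟹ (-4) + 8q = 2 + 0q ⟹ q = 3/4.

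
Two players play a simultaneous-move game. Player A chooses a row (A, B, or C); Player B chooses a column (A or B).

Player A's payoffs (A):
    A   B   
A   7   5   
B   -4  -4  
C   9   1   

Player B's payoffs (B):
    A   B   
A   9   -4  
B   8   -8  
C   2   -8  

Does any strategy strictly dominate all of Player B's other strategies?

A

A strategy is strictly dominant if it gives Player B a strictly higher payoff than every other strategy, against every choice by the opponent.
A strictly dominates: vs A: 9 > -4; vs B: 8 > -8; vs C: 2 > -8.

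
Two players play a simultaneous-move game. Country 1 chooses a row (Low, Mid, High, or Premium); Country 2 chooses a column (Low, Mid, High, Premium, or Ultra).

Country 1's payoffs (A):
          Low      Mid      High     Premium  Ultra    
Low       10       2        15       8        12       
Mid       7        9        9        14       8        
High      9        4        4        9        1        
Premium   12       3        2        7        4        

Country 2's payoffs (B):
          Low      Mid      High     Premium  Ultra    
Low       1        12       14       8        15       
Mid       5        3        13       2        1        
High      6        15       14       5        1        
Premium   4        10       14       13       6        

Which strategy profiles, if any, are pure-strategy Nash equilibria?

Find each player's best response to every opponent strategy; NE are the intersections.
Country 1's best responses — vs Low: Premium (payoff 12); vs Mid: Mid (payoff 9); vs High: Low (payoff 15); vs Premium: Mid (payoff 14); vs Ultra: Low (payoff 12).
Country 2's best responses — vs Low: Ultra (payoff 15); vs Mid: High (payoff 13); vs High: Mid (payoff 15); vs Premium: High (payoff 14).
The only mutual best response is (Low, Ultra); neither player gains by switching there.

(Low, Ultra)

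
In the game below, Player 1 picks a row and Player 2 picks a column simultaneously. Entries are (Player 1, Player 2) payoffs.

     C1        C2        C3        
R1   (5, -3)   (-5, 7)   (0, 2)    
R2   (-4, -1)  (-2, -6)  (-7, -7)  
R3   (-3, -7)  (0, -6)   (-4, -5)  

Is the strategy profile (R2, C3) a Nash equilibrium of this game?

No

Holding Player 2 at C3: Player 1 gets -7 from R2 but could get 0 by switching to R1. Player 1 has a profitable deviation.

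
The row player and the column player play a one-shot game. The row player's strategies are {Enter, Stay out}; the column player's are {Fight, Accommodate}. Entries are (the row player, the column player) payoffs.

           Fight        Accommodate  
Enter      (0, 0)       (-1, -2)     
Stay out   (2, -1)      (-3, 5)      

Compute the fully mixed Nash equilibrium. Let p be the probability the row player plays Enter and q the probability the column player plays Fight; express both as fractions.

In a mixed NE each player is indifferent between their pure strategies, so the opponent's mix sets the indifference.
The column player indifferent between Fight and Accommodate: p·0 + (1−p)·(-1) = p·(-2) + (1−p)·5 ⟹ (-1) + 1p = 5 + (-7)p ⟹ p = 3/4.
The row player indifferent between Enter and Stay out: q·0 + (1−q)·(-1) = q·2 + (1−q)·(-3) ⟹ (-1) + 1q = (-3) + 5q ⟹ q = 1/2.

p = 3/4, q = 1/2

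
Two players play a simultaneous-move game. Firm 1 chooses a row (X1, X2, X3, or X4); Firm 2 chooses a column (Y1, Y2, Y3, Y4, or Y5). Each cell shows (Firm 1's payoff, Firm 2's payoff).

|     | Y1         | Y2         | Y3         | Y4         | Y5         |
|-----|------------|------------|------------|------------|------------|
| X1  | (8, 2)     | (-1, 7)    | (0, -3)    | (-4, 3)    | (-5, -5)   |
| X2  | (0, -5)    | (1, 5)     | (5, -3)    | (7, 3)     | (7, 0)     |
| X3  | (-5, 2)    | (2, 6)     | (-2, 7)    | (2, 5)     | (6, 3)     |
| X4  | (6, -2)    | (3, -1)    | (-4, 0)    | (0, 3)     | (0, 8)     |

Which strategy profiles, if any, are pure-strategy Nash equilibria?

No pure-strategy Nash equilibrium

A profile is a Nash equilibrium when each player is best-responding to the other.
Firm 1's best responses — vs Y1: X1 (payoff 8); vs Y2: X4 (payoff 3); vs Y3: X2 (payoff 5); vs Y4: X2 (payoff 7); vs Y5: X2 (payoff 7).
Firm 2's best responses — vs X1: Y2 (payoff 7); vs X2: Y2 (payoff 5); vs X3: Y3 (payoff 7); vs X4: Y5 (payoff 8).
No cell has both players best-responding. For instance, Firm 1's best reply to Y3 is X2, but against X2 Firm 2 prefers Y2 over Y3.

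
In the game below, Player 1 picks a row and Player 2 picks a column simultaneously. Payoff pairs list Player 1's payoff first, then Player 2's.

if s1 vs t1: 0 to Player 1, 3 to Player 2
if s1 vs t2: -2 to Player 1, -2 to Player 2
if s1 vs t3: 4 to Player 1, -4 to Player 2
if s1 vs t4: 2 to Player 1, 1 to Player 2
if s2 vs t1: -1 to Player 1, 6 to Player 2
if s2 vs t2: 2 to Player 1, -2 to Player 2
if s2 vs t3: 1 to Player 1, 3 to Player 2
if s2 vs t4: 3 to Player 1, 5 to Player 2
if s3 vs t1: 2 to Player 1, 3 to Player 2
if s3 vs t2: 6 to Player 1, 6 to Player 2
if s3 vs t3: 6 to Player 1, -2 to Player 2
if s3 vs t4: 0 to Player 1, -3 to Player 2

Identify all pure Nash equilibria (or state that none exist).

(s3, t2)

A profile is a Nash equilibrium when each player is best-responding to the other.
Player 1's best responses — vs t1: s3 (payoff 2); vs t2: s3 (payoff 6); vs t3: s3 (payoff 6); vs t4: s2 (payoff 3).
Player 2's best responses — vs s1: t1 (payoff 3); vs s2: t1 (payoff 6); vs s3: t2 (payoff 6).
The only mutual best response is (s3, t2); neither player gains by switching there.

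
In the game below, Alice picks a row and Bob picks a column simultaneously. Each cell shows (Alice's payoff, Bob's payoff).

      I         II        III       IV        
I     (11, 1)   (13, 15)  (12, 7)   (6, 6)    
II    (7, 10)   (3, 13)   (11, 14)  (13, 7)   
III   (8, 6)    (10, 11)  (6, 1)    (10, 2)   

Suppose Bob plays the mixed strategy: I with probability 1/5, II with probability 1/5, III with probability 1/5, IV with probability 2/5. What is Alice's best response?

I

Alice's best reply maximizes expected payoff against the mix.
I: (1/5)·11 + (1/5)·13 + (1/5)·12 + (2/5)·6 = 48/5
II: (1/5)·7 + (1/5)·3 + (1/5)·11 + (2/5)·13 = 47/5
III: (1/5)·8 + (1/5)·10 + (1/5)·6 + (2/5)·10 = 44/5
Highest expected payoff is 48/5, from I.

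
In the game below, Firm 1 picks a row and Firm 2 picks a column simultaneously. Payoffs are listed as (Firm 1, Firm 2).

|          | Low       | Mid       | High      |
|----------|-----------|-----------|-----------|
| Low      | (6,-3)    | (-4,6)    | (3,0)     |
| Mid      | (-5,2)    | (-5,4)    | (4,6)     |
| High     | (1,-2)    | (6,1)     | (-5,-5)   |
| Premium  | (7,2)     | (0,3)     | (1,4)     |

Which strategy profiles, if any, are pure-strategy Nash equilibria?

A profile is a Nash equilibrium when each player is best-responding to the other.
Firm 1's best responses — vs Low: Premium (payoff 7); vs Mid: High (payoff 6); vs High: Mid (payoff 4).
Firm 2's best responses — vs Low: Mid (payoff 6); vs Mid: High (payoff 6); vs High: Mid (payoff 1); vs Premium: High (payoff 4).
Mutual best responses occur at (Mid, High) and (High, Mid); at each, neither player gains by switching.

(Mid, High) and (High, Mid)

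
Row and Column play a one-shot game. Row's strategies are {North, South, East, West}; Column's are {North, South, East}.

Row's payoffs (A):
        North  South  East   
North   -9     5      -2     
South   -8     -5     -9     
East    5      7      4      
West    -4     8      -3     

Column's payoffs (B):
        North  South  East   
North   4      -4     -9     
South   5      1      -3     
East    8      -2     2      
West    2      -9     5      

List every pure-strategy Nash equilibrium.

Find each player's best response to every opponent strategy; NE are the intersections.
Row's best responses — vs North: East (payoff 5); vs South: West (payoff 8); vs East: East (payoff 4).
Column's best responses — vs North: North (payoff 4); vs South: North (payoff 5); vs East: North (payoff 8); vs West: East (payoff 5).
The only mutual best response is (East, North); neither player gains by switching there.

(East, North)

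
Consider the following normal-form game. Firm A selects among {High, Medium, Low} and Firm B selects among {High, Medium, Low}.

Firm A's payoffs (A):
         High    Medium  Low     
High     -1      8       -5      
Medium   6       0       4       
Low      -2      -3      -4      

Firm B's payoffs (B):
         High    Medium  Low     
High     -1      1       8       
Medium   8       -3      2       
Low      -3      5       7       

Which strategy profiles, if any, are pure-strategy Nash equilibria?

(Medium, High)

Check mutual best responses: a cell is a NE iff neither player can gain by unilaterally deviating.
Firm A's best responses — vs High: Medium (payoff 6); vs Medium: High (payoff 8); vs Low: Medium (payoff 4).
Firm B's best responses — vs High: Low (payoff 8); vs Medium: High (payoff 8); vs Low: Low (payoff 7).
The only mutual best response is (Medium, High); neither player gains by switching there.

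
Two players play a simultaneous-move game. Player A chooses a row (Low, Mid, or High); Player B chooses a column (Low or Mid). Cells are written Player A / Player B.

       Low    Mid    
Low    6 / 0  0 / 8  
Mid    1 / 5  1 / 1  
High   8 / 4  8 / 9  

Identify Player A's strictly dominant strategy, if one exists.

High

A strategy is strictly dominant if it gives Player A a strictly higher payoff than every other strategy, against every choice by the opponent.
High strictly dominates: vs Low: 8 > each of {6, 1}; vs Mid: 8 > each of {0, 1}.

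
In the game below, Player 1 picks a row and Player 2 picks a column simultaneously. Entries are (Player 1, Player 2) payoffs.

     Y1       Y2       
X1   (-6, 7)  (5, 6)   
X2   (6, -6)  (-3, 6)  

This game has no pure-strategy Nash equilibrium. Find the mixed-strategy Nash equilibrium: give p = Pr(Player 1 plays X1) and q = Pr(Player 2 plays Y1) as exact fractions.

Each player's mixing probability is pinned down by making the *other* player indifferent.
Player 2 indifferent between Y1 and Y2: p·7 + (1−p)·(-6) = p·6 + (1−p)·6 ⟹ (-6) + 13p = 6 + 0p ⟹ p = 12/13.
Player 1 indifferent between X1 and X2: q·(-6) + (1−q)·5 = q·6 + (1−q)·(-3) ⟹ 5 + (-11)q = (-3) + 9q ⟹ q = 2/5.

p = 12/13, q = 2/5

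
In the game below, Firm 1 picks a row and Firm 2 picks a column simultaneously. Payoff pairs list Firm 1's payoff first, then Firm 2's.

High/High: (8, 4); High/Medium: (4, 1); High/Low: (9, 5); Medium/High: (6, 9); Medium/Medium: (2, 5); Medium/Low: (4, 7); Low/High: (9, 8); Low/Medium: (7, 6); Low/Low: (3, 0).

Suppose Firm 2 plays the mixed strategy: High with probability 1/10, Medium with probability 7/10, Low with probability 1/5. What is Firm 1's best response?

Low

Firm 1's best reply maximizes expected payoff against the mix.
High: (1/10)·8 + (7/10)·4 + (1/5)·9 = 27/5
Medium: (1/10)·6 + (7/10)·2 + (1/5)·4 = 14/5
Low: (1/10)·9 + (7/10)·7 + (1/5)·3 = 32/5
Highest expected payoff is 32/5, from Low.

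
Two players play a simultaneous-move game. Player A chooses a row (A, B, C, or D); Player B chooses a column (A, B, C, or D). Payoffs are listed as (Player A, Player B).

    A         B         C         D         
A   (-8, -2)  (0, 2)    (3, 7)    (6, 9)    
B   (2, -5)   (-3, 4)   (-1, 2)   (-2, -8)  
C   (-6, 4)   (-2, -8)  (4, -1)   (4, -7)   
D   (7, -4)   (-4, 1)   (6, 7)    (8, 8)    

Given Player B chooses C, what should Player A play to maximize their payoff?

D

With Player B fixed at C, Player A's payoffs are: A → 3, B → -1, C → 4, D → 6.
The maximum is 6, achieved by D.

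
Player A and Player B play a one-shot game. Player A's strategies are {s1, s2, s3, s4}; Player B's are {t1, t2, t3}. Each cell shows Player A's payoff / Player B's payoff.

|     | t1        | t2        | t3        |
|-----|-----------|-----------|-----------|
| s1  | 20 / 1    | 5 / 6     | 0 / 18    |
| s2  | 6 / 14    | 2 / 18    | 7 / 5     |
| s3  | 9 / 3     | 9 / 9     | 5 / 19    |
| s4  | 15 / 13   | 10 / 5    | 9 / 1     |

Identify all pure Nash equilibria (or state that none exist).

No pure-strategy Nash equilibrium

A profile is a Nash equilibrium when each player is best-responding to the other.
Player A's best responses — vs t1: s1 (payoff 20); vs t2: s4 (payoff 10); vs t3: s4 (payoff 9).
Player B's best responses — vs s1: t3 (payoff 18); vs s2: t2 (payoff 18); vs s3: t3 (payoff 19); vs s4: t1 (payoff 13).
No cell has both players best-responding. For instance, Player A's best reply to t1 is s1, but against s1 Player B prefers t3 over t1.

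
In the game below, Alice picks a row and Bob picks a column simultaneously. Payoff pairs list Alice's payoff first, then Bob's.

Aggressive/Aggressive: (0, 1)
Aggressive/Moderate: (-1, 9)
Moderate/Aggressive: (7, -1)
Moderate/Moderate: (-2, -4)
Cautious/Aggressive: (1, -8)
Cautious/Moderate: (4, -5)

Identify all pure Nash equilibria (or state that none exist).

Check mutual best responses: a cell is a NE iff neither player can gain by unilaterally deviating.
Alice's best responses — vs Aggressive: Moderate (payoff 7); vs Moderate: Cautious (payoff 4).
Bob's best responses — vs Aggressive: Moderate (payoff 9); vs Moderate: Aggressive (payoff -1); vs Cautious: Moderate (payoff -5).
Mutual best responses occur at (Moderate, Aggressive) and (Cautious, Moderate); at each, neither player gains by switching.

(Moderate, Aggressive) and (Cautious, Moderate)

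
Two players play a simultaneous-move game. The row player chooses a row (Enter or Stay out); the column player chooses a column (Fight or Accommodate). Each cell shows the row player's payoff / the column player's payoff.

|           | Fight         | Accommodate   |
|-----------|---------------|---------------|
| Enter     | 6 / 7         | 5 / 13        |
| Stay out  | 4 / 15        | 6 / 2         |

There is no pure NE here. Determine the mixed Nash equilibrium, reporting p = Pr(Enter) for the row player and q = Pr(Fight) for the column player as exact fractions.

Each player's mixing probability is pinned down by making the *other* player indifferent.
The column player indifferent between Fight and Accommodate: p·7 + (1−p)·15 = p·13 + (1−p)·2 ⟹ 15 + (-8)p = 2 + 11p ⟹ p = 13/19.
The row player indifferent between Enter and Stay out: q·6 + (1−q)·5 = q·4 + (1−q)·6 ⟹ 5 + 1q = 6 + (-2)q ⟹ q = 1/3.

p = 13/19, q = 1/3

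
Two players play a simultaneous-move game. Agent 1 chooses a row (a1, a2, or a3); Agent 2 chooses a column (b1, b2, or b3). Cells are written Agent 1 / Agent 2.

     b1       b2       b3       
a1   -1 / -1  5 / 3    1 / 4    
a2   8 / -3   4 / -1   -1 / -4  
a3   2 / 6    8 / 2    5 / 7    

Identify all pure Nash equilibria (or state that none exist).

Find each player's best response to every opponent strategy; NE are the intersections.
Agent 1's best responses — vs b1: a2 (payoff 8); vs b2: a3 (payoff 8); vs b3: a3 (payoff 5).
Agent 2's best responses — vs a1: b3 (payoff 4); vs a2: b2 (payoff -1); vs a3: b3 (payoff 7).
The only mutual best response is (a3, b3); neither player gains by switching there.

(a3, b3)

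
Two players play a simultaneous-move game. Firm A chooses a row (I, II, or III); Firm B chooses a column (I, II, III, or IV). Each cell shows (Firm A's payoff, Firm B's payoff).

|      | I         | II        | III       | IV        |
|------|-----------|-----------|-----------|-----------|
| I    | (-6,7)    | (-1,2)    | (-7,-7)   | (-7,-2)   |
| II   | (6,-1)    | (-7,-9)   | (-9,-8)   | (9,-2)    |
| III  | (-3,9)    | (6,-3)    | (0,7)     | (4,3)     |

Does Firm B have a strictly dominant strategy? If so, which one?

I

Check whether one of Firm B's strategies beats all alternatives regardless of what the opponent does.
I strictly dominates: vs I: 7 > each of {2, -7, -2}; vs II: -1 > each of {-9, -8, -2}; vs III: 9 > each of {-3, 7, 3}.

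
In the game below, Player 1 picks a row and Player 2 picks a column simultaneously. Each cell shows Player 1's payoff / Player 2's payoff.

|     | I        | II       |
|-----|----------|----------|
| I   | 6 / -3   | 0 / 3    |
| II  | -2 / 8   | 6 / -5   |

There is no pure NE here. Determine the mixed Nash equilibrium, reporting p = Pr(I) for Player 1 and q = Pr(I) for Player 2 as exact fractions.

p = 13/19, q = 3/7

In a mixed NE each player is indifferent between their pure strategies, so the opponent's mix sets the indifference.
Player 2 indifferent between I and II: p·(-3) + (1−p)·8 = p·3 + (1−p)·(-5) ⟹ 8 + (-11)p = (-5) + 8p ⟹ p = 13/19.
Player 1 indifferent between I and II: q·6 + (1−q)·0 = q·(-2) + (1−q)·6 ⟹ 0 + 6q = 6 + (-8)q ⟹ q = 3/7.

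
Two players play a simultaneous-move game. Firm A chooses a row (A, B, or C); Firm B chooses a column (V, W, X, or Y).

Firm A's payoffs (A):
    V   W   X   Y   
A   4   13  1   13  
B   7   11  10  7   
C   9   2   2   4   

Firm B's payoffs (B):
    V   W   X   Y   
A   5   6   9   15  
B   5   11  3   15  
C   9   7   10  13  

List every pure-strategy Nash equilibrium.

(A, Y)

Find each player's best response to every opponent strategy; NE are the intersections.
Firm A's best responses — vs V: C (payoff 9); vs W: A (payoff 13); vs X: B (payoff 10); vs Y: A (payoff 13).
Firm B's best responses — vs A: Y (payoff 15); vs B: Y (payoff 15); vs C: Y (payoff 13).
The only mutual best response is (A, Y); neither player gains by switching there.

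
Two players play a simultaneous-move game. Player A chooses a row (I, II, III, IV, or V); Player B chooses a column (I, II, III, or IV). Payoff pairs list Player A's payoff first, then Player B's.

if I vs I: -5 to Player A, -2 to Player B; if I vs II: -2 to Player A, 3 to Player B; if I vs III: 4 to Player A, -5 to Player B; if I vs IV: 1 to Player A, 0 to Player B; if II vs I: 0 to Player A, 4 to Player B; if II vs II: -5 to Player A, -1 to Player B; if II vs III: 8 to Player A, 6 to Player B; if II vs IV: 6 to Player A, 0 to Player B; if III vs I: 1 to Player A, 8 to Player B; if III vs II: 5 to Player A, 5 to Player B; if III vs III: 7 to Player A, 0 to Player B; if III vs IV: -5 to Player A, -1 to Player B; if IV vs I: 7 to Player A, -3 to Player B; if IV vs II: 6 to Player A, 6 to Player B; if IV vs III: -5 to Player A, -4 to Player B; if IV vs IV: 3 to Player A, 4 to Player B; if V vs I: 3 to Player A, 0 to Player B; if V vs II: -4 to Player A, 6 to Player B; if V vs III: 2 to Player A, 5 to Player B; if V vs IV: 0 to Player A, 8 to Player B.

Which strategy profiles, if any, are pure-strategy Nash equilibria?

(II, III) and (IV, II)

A profile is a Nash equilibrium when each player is best-responding to the other.
Player A's best responses — vs I: IV (payoff 7); vs II: IV (payoff 6); vs III: II (payoff 8); vs IV: II (payoff 6).
Player B's best responses — vs I: II (payoff 3); vs II: III (payoff 6); vs III: I (payoff 8); vs IV: II (payoff 6); vs V: IV (payoff 8).
Mutual best responses occur at (II, III) and (IV, II); at each, neither player gains by switching.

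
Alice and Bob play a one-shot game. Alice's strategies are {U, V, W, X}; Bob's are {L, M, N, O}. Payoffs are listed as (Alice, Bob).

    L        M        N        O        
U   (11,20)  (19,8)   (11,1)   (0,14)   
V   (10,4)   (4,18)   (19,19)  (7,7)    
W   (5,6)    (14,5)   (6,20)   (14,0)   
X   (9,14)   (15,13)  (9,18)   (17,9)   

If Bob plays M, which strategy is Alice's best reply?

With Bob fixed at M, Alice's payoffs are: U → 19, V → 4, W → 14, X → 15.
The maximum is 19, achieved by U.

U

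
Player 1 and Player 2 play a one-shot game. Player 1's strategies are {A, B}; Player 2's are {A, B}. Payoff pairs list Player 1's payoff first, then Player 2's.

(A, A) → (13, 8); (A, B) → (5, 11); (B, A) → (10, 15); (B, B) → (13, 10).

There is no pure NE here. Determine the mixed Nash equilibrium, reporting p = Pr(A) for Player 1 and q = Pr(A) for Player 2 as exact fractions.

p = 5/8, q = 8/11

Each player's mixing probability is pinned down by making the *other* player indifferent.
Player 2 indifferent between A and B: p·8 + (1−p)·15 = p·11 + (1−p)·10 ⟹ 15 + (-7)p = 10 + 1p ⟹ p = 5/8.
Player 1 indifferent between A and B: q·13 + (1−q)·5 = q·10 + (1−q)·13 ⟹ 5 + 8q = 13 + (-3)q ⟹ q = 8/11.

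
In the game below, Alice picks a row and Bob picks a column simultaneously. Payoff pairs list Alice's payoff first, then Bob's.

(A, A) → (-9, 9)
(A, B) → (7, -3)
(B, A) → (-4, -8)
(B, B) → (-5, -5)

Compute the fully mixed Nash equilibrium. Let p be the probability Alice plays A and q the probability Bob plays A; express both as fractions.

p = 1/5, q = 12/17

In a mixed NE each player is indifferent between their pure strategies, so the opponent's mix sets the indifference.
Bob indifferent between A and B: p·9 + (1−p)·(-8) = p·(-3) + (1−p)·(-5) ⟹ (-8) + 17p = (-5) + 2p ⟹ p = 1/5.
Alice indifferent between A and B: q·(-9) + (1−q)·7 = q·(-4) + (1−q)·(-5) ⟹ 7 + (-16)q = (-5) + 1q ⟹ q = 12/17.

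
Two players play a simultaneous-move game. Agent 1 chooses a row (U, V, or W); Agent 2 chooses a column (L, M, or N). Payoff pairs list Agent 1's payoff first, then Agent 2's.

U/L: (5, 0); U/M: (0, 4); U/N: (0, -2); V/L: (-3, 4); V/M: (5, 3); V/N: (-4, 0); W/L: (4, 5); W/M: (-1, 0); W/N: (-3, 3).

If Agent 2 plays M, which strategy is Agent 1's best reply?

V

With Agent 2 fixed at M, Agent 1's payoffs are: U → 0, V → 5, W → -1.
The maximum is 5, achieved by V.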